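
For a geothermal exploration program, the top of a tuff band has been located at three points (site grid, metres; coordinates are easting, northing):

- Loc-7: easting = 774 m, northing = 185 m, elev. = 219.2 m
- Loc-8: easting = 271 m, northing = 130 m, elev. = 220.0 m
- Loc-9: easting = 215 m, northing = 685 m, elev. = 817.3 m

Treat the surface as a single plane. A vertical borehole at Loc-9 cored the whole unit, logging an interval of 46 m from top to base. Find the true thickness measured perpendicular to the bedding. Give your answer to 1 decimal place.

Let the plane be z = a·easting + b·northing + c.
Loc-8−Loc-7: −503a − 55b = 0.8;  Loc-9−Loc-7: −559a + 500b = 598.1.
Solving gives a = −0.11797, b = 1.06431.
|∇z| = √(a²+b²) = 1.07083, so dip δ = arctan(1.07083) = 46.96°.
True thickness = vertical thickness × cos δ = 46 × cos 46.96° = 31.4 m.

31.4 m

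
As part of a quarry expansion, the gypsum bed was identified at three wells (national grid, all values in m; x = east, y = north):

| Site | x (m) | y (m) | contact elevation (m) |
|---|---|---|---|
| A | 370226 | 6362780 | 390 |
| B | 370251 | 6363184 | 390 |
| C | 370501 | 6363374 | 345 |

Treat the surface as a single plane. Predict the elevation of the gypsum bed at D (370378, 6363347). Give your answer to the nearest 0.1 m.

367.9 m

Let the plane be z = a·x + b·y + c.
B−A: 25a + 404b = 0;  C−A: 275a + 594b = −45.
Solving gives a = −0.188883117, b = 0.011688312.
Then c = 390 − a·370226 − b·6362780 = −4050.72.
At (370378, 6363347): z = −69958.2 + 74376.8 − 4050.72 = 367.9 m.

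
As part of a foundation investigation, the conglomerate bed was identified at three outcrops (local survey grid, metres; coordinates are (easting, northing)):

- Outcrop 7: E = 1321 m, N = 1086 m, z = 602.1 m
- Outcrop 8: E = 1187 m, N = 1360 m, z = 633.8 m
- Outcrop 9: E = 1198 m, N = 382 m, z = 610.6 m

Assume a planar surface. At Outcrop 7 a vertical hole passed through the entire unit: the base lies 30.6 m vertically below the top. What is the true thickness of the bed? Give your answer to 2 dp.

30.04 m

Let the plane be z = a·E + b·N + c.
Outcrop 8−Outcrop 7: −134a + 274b = 31.7;  Outcrop 9−Outcrop 7: −123a − 704b = 8.5.
Solving gives a = −0.19249, b = 0.02156.
|∇z| = √(a²+b²) = 0.19369, so dip δ = arctan(0.19369) = 10.96°.
True thickness = vertical thickness × cos δ = 30.6 × cos 10.96° = 30.04 m.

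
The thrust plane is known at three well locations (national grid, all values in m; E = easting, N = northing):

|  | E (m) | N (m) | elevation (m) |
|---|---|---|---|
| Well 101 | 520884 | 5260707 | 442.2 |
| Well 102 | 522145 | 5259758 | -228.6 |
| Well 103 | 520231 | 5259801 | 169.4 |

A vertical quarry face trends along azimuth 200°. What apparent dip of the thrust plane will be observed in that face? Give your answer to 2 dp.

19.26°

Two edge vectors: Well 101→Well 102 = (1261, -949, -670.8), Well 101→Well 103 = (-653, -906, -272.8).
Normal n = (Well 101→Well 102) × (Well 101→Well 103) = (-348857.6, 782033.2, -1762163).
So ∂z/∂E = −n_x/n_z = −0.19797 and ∂z/∂N = −n_y/n_z = 0.44379.
Unit vector along 200° is (sin 200°, cos 200°) = (-0.3420, -0.9397).
Slope in that direction = a·(-0.3420) + b·(-0.9397) = −0.34932.
Apparent dip = arctan|0.34932| = 19.26° (true dip is 25.9°, so apparent ≤ true as expected).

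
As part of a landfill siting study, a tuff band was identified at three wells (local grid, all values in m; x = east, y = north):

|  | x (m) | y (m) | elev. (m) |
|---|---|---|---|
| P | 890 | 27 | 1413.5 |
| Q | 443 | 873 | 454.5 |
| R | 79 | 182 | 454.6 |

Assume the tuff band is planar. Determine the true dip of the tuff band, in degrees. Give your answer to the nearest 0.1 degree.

50.5°

Two edge vectors: P→Q = (-447, 846, -959), P→R = (-811, 155, -958.9).
Normal n = (P→Q) × (P→R) = (-662584.4, 349120.7, 616821).
So ∂z/∂x = −n_x/n_z = 1.07419 and ∂z/∂y = −n_y/n_z = −0.56600.
Gradient magnitude |∇z| = √(a² + b²) = √(1.15389 + 0.32036) = 1.21419.
True dip = arctan(1.21419) = 50.5°, dipping toward WNW (azimuth ≈ 298°).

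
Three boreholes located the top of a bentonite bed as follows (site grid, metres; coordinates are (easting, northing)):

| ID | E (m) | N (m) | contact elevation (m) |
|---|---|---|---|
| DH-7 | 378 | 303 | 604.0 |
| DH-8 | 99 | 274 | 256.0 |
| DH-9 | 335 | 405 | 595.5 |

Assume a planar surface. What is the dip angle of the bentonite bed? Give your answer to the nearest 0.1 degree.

Two edge vectors: DH-7→DH-8 = (-279, -29, -348), DH-7→DH-9 = (-43, 102, -8.5).
Normal n = (DH-7→DH-8) × (DH-7→DH-9) = (35742.5, 12592.5, -29705).
So ∂z/∂E = −n_x/n_z = 1.20325 and ∂z/∂N = −n_y/n_z = 0.42392.
Gradient magnitude |∇z| = √(a² + b²) = √(1.44781 + 0.17971) = 1.27574.
True dip = arctan(1.27574) = 51.9°, dipping toward WSW (azimuth ≈ 251°).

51.9°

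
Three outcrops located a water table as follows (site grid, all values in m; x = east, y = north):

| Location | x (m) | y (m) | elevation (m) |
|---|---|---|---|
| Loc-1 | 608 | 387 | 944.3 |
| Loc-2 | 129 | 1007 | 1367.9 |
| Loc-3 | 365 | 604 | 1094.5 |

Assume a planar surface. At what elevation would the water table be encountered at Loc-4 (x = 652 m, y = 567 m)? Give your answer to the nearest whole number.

Let the plane be z = a·x + b·y + c.
Loc-2−Loc-1: −479a + 620b = 423.6;  Loc-3−Loc-1: −243a + 217b = 150.2.
Solving gives a = −0.02575, b = 0.66333.
Then c = 944.3 − a·608 − b·387 = 703.24.
At (652, 567): z = −16.8 + 376.1 + 703.24 = 1062.6 m.

1063 m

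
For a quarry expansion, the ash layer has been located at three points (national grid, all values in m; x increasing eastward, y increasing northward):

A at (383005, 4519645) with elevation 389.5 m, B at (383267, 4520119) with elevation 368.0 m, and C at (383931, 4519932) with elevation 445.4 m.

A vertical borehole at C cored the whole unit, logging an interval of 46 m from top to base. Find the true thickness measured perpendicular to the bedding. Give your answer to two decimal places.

Let the plane be z = a·x + b·y + c.
B−A: 262a + 474b = −21.5;  C−A: 926a + 287b = 55.9.
Solving gives a = 0.08981, b = −0.09500.
|∇z| = √(a²+b²) = 0.13073, so dip δ = arctan(0.13073) = 7.45°.
True thickness = vertical thickness × cos δ = 46 × cos 7.45° = 45.61 m.

45.61 m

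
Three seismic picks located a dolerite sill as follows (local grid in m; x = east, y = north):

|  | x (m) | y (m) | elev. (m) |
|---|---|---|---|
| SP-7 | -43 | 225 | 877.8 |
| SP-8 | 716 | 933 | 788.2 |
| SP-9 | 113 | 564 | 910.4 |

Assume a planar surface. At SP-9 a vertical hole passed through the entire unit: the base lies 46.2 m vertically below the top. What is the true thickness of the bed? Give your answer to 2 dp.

Two edge vectors: SP-7→SP-8 = (759, 708, -89.6), SP-7→SP-9 = (156, 339, 32.6).
Normal n = (SP-7→SP-8) × (SP-7→SP-9) = (53455.2, -38721, 146853).
So ∂z/∂x = −n_x/n_z = −0.36400 and ∂z/∂y = −n_y/n_z = 0.26367.
|∇z| = √(a²+b²) = 0.44947, so dip δ = arctan(0.44947) = 24.20°.
True thickness = vertical thickness × cos δ = 46.2 × cos 24.20° = 42.14 m.

42.14 m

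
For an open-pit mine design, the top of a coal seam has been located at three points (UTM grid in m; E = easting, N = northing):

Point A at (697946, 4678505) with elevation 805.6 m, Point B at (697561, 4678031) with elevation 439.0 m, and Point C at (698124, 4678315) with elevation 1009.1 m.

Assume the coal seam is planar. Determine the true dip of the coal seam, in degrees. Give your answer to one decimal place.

Two edge vectors: Point A→Point B = (-385, -474, -366.6), Point A→Point C = (178, -190, 203.5).
Normal n = (Point A→Point B) × (Point A→Point C) = (-166113, 13092.7, 157522).
So ∂z/∂E = −n_x/n_z = 1.05454 and ∂z/∂N = −n_y/n_z = −0.08312.
Gradient magnitude |∇z| = √(a² + b²) = √(1.11205 + 0.00691) = 1.05781.
True dip = arctan(1.05781) = 46.6°, dipping toward W (azimuth ≈ 275°).

46.6°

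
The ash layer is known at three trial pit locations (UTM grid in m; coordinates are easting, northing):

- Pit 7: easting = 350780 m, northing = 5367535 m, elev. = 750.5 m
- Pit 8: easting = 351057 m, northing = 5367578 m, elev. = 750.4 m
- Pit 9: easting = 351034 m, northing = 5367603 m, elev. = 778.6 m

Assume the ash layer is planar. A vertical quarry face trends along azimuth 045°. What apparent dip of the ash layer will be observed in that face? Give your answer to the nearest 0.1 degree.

Let the plane be z = a·easting + b·northing + c.
Pit 8−Pit 7: 277a + 43b = −0.1;  Pit 9−Pit 7: 254a + 68b = 28.1.
Solving gives a = −0.15354, b = 0.98675.
Unit vector along 045° is (sin 45°, cos 45°) = (0.7071, 0.7071).
Slope in that direction = a·(0.7071) + b·(0.7071) = 0.58917.
Apparent dip = arctan|0.58917| = 30.5° (true dip is 45.0°, so apparent ≤ true as expected).

30.5°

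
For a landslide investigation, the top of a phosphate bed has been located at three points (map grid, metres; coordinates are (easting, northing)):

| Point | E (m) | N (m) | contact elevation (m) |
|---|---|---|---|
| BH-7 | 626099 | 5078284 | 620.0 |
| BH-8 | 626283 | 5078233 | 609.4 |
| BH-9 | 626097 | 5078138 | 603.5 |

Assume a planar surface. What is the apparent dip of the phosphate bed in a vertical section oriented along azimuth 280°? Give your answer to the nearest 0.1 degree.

2.6°

Two edge vectors: BH-7→BH-8 = (184, -51, -10.6), BH-7→BH-9 = (-2, -146, -16.5).
Normal n = (BH-7→BH-8) × (BH-7→BH-9) = (-706.1, 3057.2, -26966).
So ∂z/∂E = −n_x/n_z = −0.02618 and ∂z/∂N = −n_y/n_z = 0.11337.
Unit vector along 280° is (sin 280°, cos 280°) = (-0.9848, 0.1736).
Slope in that direction = a·(-0.9848) + b·(0.1736) = 0.04547.
Apparent dip = arctan|0.04547| = 2.6° (true dip is 6.6°, so apparent ≤ true as expected).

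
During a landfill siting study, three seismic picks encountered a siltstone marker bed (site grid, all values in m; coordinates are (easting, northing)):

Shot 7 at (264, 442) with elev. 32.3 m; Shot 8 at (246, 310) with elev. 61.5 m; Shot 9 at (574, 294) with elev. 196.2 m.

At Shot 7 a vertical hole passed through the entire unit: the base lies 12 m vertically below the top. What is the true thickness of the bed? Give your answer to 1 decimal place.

10.8 m

Let the plane be z = a·E + b·N + c.
Shot 8−Shot 7: −18a − 132b = 29.2;  Shot 9−Shot 7: 310a − 148b = 163.9.
Solving gives a = 0.39724, b = −0.27538.
|∇z| = √(a²+b²) = 0.48336, so dip δ = arctan(0.48336) = 25.80°.
True thickness = vertical thickness × cos δ = 12 × cos 25.80° = 10.8 m.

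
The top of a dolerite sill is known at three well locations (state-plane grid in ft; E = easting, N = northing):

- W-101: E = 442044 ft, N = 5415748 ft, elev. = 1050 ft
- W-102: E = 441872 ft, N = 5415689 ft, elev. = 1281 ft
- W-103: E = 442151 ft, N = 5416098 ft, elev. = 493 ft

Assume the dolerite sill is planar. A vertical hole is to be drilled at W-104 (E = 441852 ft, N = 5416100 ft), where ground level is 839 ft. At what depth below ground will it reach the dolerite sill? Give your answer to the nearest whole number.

82 ft

Let the plane be z = a·E + b·N + c.
W-102−W-101: −172a − 59b = 231;  W-103−W-101: 107a + 350b = −557.
Solving gives a = −0.89051163, b = −1.31918645.
Then c = 1050 − a·442044 − b·5415748 = 7539076.68.
At (441852, 5416100): z_contact = −393474.3 − 7144845.7 + 7539076.68 = 756.6 ft.
Depth below ground = 839 − 756.6 = 82 ft.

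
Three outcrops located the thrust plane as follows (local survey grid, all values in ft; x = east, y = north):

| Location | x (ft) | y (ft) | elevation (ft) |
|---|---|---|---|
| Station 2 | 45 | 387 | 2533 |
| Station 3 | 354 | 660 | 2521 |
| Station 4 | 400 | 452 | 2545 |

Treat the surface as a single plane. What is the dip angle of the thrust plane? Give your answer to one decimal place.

Two edge vectors: Station 2→Station 3 = (309, 273, -12), Station 2→Station 4 = (355, 65, 12).
Normal n = (Station 2→Station 3) × (Station 2→Station 4) = (4056, -7968, -76830).
So ∂z/∂x = −n_x/n_z = 0.05279 and ∂z/∂y = −n_y/n_z = −0.10371.
Gradient magnitude |∇z| = √(a² + b²) = √(0.00279 + 0.01076) = 0.11637.
True dip = arctan(0.11637) = 6.6°, dipping toward NNW (azimuth ≈ 333°).

6.6°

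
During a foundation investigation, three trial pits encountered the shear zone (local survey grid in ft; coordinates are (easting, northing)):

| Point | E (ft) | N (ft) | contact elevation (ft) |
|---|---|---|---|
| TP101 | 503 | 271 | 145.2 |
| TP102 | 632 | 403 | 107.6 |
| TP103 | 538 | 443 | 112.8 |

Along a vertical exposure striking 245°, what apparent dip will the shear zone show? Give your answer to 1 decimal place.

Two edge vectors: TP101→TP102 = (129, 132, -37.6), TP101→TP103 = (35, 172, -32.4).
Normal n = (TP101→TP102) × (TP101→TP103) = (2190.4, 2863.6, 17568).
So ∂z/∂E = −n_x/n_z = −0.12468 and ∂z/∂N = −n_y/n_z = −0.16300.
Unit vector along 245° is (sin 245°, cos 245°) = (-0.9063, -0.4226).
Slope in that direction = a·(-0.9063) + b·(-0.4226) = 0.18189.
Apparent dip = arctan|0.18189| = 10.3° (true dip is 11.6°, so apparent ≤ true as expected).

10.3°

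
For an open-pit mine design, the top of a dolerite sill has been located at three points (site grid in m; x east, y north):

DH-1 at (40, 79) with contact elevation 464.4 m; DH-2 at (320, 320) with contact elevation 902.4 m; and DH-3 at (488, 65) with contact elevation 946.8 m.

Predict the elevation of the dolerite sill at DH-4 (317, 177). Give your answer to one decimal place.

Let the plane be z = a·x + b·y + c.
DH-2−DH-1: 280a + 241b = 438;  DH-3−DH-1: 448a − 14b = 482.4.
Solving gives a = 1.09387, b = 0.54655.
Then c = 464.4 − a·40 − b·79 = 377.47.
At (317, 177): z = 346.8 + 96.7 + 377.47 = 821.0 m.

821.0 m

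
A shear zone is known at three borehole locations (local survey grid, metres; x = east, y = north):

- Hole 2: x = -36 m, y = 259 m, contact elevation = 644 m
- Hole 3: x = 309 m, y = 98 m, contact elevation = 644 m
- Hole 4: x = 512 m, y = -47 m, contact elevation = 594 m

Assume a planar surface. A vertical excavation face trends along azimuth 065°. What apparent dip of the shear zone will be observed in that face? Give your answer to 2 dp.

Let the plane be z = a·x + b·y + c.
Hole 3−Hole 2: 345a − 161b = 0;  Hole 4−Hole 2: 548a − 306b = −50.
Solving gives a = 0.46419, b = 0.99469.
Unit vector along 065° is (sin 65°, cos 65°) = (0.9063, 0.4226).
Slope in that direction = a·(0.9063) + b·(0.4226) = 0.84108.
Apparent dip = arctan|0.84108| = 40.07° (true dip is 47.7°, so apparent ≤ true as expected).

40.07°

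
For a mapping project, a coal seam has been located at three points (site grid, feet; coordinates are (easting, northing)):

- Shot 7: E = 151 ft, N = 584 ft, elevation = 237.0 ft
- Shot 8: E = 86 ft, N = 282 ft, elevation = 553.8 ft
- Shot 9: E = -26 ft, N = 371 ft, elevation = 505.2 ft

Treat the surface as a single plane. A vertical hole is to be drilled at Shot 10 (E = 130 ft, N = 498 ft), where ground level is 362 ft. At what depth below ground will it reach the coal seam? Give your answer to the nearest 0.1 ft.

33.9 ft

Let the plane be z = a·E + b·N + c.
Shot 8−Shot 7: −65a − 302b = 316.8;  Shot 9−Shot 7: −177a − 213b = 268.2.
Solving gives a = −0.34129, b = −0.97555.
Then c = 237 − a·151 − b·584 = 858.26.
At (130, 498): z_contact = −44.37 − 485.82 + 858.26 = 328.06 ft.
Depth below ground = 362 − 328.06 = 33.9 ft.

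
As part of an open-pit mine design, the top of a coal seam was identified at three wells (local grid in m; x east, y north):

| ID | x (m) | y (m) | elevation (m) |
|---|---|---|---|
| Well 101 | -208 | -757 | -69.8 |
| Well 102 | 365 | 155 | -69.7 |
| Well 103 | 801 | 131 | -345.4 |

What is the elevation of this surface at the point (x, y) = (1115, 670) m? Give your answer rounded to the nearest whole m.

Let the plane be z = a·x + b·y + c.
Well 102−Well 101: 573a + 912b = 0.1;  Well 103−Well 101: 1009a + 888b = −275.6.
Solving gives a = −0.61120, b = 0.38412.
Then c = -69.8 − a·-208 − b·-757 = 93.85.
At (1115, 670): z = −681.5 + 257.4 + 93.85 = -330.3 m.

-330 m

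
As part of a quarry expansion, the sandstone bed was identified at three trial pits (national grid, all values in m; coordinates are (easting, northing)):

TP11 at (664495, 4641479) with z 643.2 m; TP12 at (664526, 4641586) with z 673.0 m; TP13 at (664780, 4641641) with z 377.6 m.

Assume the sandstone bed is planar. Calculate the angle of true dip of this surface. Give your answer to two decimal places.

55.61°

Let the plane be z = a·E + b·N + c.
TP12−TP11: 31a + 107b = 29.8;  TP13−TP11: 285a + 162b = −265.6.
Solving gives a = −1.30518, b = 0.65664.
Gradient magnitude |∇z| = √(a² + b²) = √(1.70349 + 0.43118) = 1.46105.
True dip = arctan(1.46105) = 55.61°, dipping toward ESE (azimuth ≈ 117°).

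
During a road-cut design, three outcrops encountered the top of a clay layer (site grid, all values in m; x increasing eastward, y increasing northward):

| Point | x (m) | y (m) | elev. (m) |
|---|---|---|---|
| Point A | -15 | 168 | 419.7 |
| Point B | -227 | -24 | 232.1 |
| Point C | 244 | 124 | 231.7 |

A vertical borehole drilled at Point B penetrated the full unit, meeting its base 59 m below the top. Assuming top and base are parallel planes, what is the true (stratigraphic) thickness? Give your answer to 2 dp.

Two edge vectors: Point A→Point B = (-212, -192, -187.6), Point A→Point C = (259, -44, -188).
Normal n = (Point A→Point B) × (Point A→Point C) = (27841.6, -88444.4, 59056).
So ∂z/∂x = −n_x/n_z = −0.47144 and ∂z/∂y = −n_y/n_z = 1.49764.
|∇z| = √(a²+b²) = 1.57009, so dip δ = arctan(1.57009) = 57.51°.
True thickness = vertical thickness × cos δ = 59 × cos 57.51° = 31.69 m.

31.69 m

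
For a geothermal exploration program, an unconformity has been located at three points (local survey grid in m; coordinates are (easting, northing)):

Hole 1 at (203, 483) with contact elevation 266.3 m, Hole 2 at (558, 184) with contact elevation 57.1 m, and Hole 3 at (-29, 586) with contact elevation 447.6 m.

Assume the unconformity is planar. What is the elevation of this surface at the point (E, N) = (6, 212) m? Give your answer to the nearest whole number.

Let the plane be z = a·E + b·N + c.
Hole 2−Hole 1: 355a − 299b = −209.2;  Hole 3−Hole 1: −232a + 103b = 181.3.
Solving gives a = −0.99567, b = −0.48249.
Then c = 266.3 − a·203 − b·483 = 701.46.
At (6, 212): z = −6.0 − 102.3 + 701.46 = 593.2 m.

593 m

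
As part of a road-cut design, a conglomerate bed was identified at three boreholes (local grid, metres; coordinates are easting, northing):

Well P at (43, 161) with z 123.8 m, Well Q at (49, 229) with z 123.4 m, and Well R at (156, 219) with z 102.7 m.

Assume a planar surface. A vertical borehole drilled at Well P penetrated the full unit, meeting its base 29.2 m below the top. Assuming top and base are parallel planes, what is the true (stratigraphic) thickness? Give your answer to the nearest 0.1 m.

Let the plane be z = a·easting + b·northing + c.
Well Q−Well P: 6a + 68b = −0.4;  Well R−Well P: 113a + 58b = −21.1.
Solving gives a = −0.19242, b = 0.01110.
|∇z| = √(a²+b²) = 0.19274, so dip δ = arctan(0.19274) = 10.91°.
True thickness = vertical thickness × cos δ = 29.2 × cos 10.91° = 28.7 m.

28.7 m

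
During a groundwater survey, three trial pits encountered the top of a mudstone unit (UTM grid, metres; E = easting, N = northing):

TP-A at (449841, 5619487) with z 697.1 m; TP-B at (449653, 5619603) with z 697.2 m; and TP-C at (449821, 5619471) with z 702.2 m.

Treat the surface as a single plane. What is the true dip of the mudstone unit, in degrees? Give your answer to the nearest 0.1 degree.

Two edge vectors: TP-A→TP-B = (-188, 116, 0.1), TP-A→TP-C = (-20, -16, 5.1).
Normal n = (TP-A→TP-B) × (TP-A→TP-C) = (593.2, 956.8, 5328).
So ∂z/∂E = −n_x/n_z = −0.11134 and ∂z/∂N = −n_y/n_z = −0.17958.
Gradient magnitude |∇z| = √(a² + b²) = √(0.01240 + 0.03225) = 0.21129.
True dip = arctan(0.21129) = 11.9°, dipping toward NNE (azimuth ≈ 032°).

11.9°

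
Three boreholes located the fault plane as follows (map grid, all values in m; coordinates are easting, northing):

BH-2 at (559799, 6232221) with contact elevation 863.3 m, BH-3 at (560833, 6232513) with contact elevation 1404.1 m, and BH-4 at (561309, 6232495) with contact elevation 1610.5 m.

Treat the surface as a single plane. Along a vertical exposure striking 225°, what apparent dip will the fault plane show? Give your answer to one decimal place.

27.1°

Let the plane be z = a·easting + b·northing + c.
BH-3−BH-2: 1034a + 292b = 540.8;  BH-4−BH-2: 1510a + 274b = 747.2.
Solving gives a = 0.44417, b = 0.27920.
Unit vector along 225° is (sin 225°, cos 225°) = (-0.7071, -0.7071).
Slope in that direction = a·(-0.7071) + b·(-0.7071) = −0.51150.
Apparent dip = arctan|0.51150| = 27.1° (true dip is 27.7°, so apparent ≤ true as expected).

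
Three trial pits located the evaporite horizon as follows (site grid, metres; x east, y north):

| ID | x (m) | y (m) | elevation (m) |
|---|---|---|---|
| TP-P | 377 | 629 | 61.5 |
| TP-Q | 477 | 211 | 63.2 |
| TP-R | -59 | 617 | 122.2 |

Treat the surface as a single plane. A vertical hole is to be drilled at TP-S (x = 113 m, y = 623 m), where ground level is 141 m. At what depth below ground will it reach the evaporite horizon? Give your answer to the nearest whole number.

43 m

Let the plane be z = a·x + b·y + c.
TP-Q−TP-P: 100a − 418b = 1.7;  TP-R−TP-P: −436a − 12b = 60.7.
Solving gives a = −0.13820, b = −0.03713.
Then c = 61.5 − a·377 − b·629 = 136.95.
At (113, 623): z_contact = −15.6 − 23.1 + 136.95 = 98.2 m.
Depth below ground = 141 − 98.2 = 43 m.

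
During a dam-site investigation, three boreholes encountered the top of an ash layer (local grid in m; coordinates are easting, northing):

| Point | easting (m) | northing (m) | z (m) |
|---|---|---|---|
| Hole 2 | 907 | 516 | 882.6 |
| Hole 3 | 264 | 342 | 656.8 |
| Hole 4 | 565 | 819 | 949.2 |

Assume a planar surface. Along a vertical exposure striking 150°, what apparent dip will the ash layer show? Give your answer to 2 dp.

Two edge vectors: Hole 2→Hole 3 = (-643, -174, -225.8), Hole 2→Hole 4 = (-342, 303, 66.6).
Normal n = (Hole 2→Hole 3) × (Hole 2→Hole 4) = (56829, 120047.4, -254337).
So ∂z/∂easting = −n_x/n_z = 0.22344 and ∂z/∂northing = −n_y/n_z = 0.47200.
Unit vector along 150° is (sin 150°, cos 150°) = (0.5000, -0.8660).
Slope in that direction = a·(0.5000) + b·(-0.8660) = −0.29705.
Apparent dip = arctan|0.29705| = 16.54° (true dip is 27.6°, so apparent ≤ true as expected).

16.54°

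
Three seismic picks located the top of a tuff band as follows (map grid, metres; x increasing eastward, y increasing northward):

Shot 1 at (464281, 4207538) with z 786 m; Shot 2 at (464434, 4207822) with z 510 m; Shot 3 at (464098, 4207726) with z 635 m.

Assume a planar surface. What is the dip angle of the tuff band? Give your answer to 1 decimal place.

Two edge vectors: Shot 1→Shot 2 = (153, 284, -276), Shot 1→Shot 3 = (-183, 188, -151).
Normal n = (Shot 1→Shot 2) × (Shot 1→Shot 3) = (9004, 73611, 80736).
So ∂z/∂x = −n_x/n_z = −0.11152 and ∂z/∂y = −n_y/n_z = −0.91175.
Gradient magnitude |∇z| = √(a² + b²) = √(0.01244 + 0.83129) = 0.91854.
True dip = arctan(0.91854) = 42.6°, dipping toward N (azimuth ≈ 007°).

42.6°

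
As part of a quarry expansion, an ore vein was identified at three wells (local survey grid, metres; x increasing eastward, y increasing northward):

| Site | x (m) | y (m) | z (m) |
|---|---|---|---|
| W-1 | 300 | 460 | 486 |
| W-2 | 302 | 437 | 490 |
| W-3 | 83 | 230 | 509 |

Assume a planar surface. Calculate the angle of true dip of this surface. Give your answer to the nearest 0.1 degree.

Two edge vectors: W-1→W-2 = (2, -23, 4), W-1→W-3 = (-217, -230, 23).
Normal n = (W-1→W-2) × (W-1→W-3) = (391, -914, -5451).
So ∂z/∂x = −n_x/n_z = 0.07173 and ∂z/∂y = −n_y/n_z = −0.16768.
Gradient magnitude |∇z| = √(a² + b²) = √(0.00515 + 0.02812) = 0.18237.
True dip = arctan(0.18237) = 10.3°, dipping toward NNW (azimuth ≈ 337°).

10.3°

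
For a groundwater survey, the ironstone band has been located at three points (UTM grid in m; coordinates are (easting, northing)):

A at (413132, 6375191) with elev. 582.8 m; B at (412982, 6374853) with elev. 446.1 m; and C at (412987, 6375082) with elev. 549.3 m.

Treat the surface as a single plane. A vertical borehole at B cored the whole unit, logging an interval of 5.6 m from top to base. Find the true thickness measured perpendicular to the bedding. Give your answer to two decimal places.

5.08 m

Let the plane be z = a·E + b·N + c.
B−A: −150a − 338b = −136.7;  C−A: −145a − 109b = −33.5.
Solving gives a = −0.10953, b = 0.45305.
|∇z| = √(a²+b²) = 0.46610, so dip δ = arctan(0.46610) = 24.99°.
True thickness = vertical thickness × cos δ = 5.6 × cos 24.99° = 5.08 m.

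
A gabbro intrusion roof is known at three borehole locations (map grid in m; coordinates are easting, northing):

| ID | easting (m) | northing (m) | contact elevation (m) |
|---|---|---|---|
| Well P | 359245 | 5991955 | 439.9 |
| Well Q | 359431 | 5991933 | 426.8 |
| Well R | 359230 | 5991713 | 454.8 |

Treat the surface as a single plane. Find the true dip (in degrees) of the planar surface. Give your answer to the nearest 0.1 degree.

5.5°

Let the plane be z = a·easting + b·northing + c.
Well Q−Well P: 186a − 22b = −13.1;  Well R−Well P: −15a − 242b = 14.9.
Solving gives a = −0.07715, b = −0.05679.
Gradient magnitude |∇z| = √(a² + b²) = √(0.00595 + 0.00322) = 0.09579.
True dip = arctan(0.09579) = 5.5°, dipping toward NE (azimuth ≈ 054°).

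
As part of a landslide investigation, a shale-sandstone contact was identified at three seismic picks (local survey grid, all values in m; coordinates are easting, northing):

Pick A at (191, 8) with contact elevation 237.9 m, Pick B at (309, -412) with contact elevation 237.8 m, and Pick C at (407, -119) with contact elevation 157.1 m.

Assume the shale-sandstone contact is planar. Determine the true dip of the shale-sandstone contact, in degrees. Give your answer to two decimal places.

Let the plane be z = a·easting + b·northing + c.
Pick B−Pick A: 118a − 420b = −0.1;  Pick C−Pick A: 216a − 127b = −80.8.
Solving gives a = −0.44793, b = −0.12561.
Gradient magnitude |∇z| = √(a² + b²) = √(0.20064 + 0.01578) = 0.46521.
True dip = arctan(0.46521) = 24.95°, dipping toward ENE (azimuth ≈ 074°).

24.95°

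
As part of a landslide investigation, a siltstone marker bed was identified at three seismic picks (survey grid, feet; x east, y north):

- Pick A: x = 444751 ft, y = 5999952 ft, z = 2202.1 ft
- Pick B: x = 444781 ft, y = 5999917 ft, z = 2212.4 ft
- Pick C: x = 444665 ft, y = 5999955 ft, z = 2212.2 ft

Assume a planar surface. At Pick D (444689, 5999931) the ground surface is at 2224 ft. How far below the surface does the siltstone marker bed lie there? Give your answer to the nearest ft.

Let the plane be z = a·x + b·y + c.
Pick B−Pick A: 30a − 35b = 10.3;  Pick C−Pick A: −86a + 3b = 10.1.
Solving gives a = −0.13164384, b = −0.40712329.
Then c = 2202.1 − a·444751 − b·5999952 = 2503471.01.
At (444689, 5999931): z_contact = −58540.6 − 2442711.6 + 2503471.01 = 2218.8 ft.
Depth below ground = 2224 − 2218.8 = 5 ft.

5 ft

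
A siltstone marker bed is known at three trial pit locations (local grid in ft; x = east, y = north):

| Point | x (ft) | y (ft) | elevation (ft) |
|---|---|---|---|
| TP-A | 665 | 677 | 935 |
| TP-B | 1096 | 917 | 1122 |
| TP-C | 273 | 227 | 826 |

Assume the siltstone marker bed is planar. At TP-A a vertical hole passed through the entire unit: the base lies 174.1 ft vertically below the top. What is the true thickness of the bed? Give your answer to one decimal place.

Two edge vectors: TP-A→TP-B = (431, 240, 187), TP-A→TP-C = (-392, -450, -109).
Normal n = (TP-A→TP-B) × (TP-A→TP-C) = (57990, -26325, -99870).
So ∂z/∂x = −n_x/n_z = 0.58065 and ∂z/∂y = −n_y/n_z = −0.26359.
|∇z| = √(a²+b²) = 0.63768, so dip δ = arctan(0.63768) = 32.53°.
True thickness = vertical thickness × cos δ = 174.1 × cos 32.53° = 146.8 ft.

146.8 ft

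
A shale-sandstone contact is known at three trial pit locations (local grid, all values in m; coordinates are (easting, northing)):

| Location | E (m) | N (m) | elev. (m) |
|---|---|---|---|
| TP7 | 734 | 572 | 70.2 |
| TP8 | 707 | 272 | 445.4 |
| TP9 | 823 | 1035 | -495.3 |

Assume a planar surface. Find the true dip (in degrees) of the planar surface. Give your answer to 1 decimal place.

52.6°

Let the plane be z = a·E + b·N + c.
TP8−TP7: −27a − 300b = 375.2;  TP9−TP7: 89a + 463b = −565.5.
Solving gives a = 0.28647, b = −1.27645.
Gradient magnitude |∇z| = √(a² + b²) = √(0.08207 + 1.62932) = 1.30820.
True dip = arctan(1.30820) = 52.6°, dipping toward NNW (azimuth ≈ 347°).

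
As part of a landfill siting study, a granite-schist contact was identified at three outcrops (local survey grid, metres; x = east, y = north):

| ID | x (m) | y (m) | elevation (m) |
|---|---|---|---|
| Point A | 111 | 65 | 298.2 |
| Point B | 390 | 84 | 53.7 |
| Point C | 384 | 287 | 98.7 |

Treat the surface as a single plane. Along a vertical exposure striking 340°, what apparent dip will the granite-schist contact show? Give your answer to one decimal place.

26.0°

Let the plane be z = a·x + b·y + c.
Point B−Point A: 279a + 19b = −244.5;  Point C−Point A: 273a + 222b = −199.5.
Solving gives a = −0.88965, b = 0.19538.
Unit vector along 340° is (sin 340°, cos 340°) = (-0.3420, 0.9397).
Slope in that direction = a·(-0.3420) + b·(0.9397) = 0.48788.
Apparent dip = arctan|0.48788| = 26.0° (true dip is 42.3°, so apparent ≤ true as expected).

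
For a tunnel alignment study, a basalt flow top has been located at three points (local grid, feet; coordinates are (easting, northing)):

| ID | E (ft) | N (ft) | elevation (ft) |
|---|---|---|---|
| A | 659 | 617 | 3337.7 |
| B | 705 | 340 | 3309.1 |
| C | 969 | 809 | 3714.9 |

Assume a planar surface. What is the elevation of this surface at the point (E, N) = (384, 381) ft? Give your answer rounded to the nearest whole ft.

2985 ft

Let the plane be z = a·E + b·N + c.
B−A: 46a − 277b = −28.6;  C−A: 310a + 192b = 377.2.
Solving gives a = 1.04531, b = 0.27684.
Then c = 3337.7 − a·659 − b·617 = 2478.03.
At (384, 381): z = 401.4 + 105.5 + 2478.03 = 2984.9 ft.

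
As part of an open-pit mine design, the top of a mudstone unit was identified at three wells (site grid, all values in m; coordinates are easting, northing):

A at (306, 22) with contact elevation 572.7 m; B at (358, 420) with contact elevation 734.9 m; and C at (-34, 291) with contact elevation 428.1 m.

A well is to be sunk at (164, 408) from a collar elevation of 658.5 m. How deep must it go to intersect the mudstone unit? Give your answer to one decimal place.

58.9 m

Two edge vectors: A→B = (52, 398, 162.2), A→C = (-340, 269, -144.6).
Normal n = (A→B) × (A→C) = (-101182.6, -47628.8, 149308).
So ∂z/∂easting = −n_x/n_z = 0.67768 and ∂z/∂northing = −n_y/n_z = 0.31900.
Intercept c from A: 572.7 − 207.37 − 7.02 = 358.31.
At (164, 408): z_contact = 111.14 + 130.15 + 358.31 = 599.60 m.
Depth below ground = 658.5 − 599.60 = 58.9 m.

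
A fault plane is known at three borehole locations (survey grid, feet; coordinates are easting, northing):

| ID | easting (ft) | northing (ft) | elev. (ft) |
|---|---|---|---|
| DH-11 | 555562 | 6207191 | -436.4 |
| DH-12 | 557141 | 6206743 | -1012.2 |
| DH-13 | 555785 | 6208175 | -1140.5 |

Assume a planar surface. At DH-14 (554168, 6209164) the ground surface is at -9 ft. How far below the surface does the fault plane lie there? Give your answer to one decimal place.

Two edge vectors: DH-11→DH-12 = (1579, -448, -575.8), DH-11→DH-13 = (223, 984, -704.1).
Normal n = (DH-11→DH-12) × (DH-11→DH-13) = (882024, 983370.5, 1653640).
So ∂z/∂easting = −n_x/n_z = −0.533383324 and ∂z/∂northing = −n_y/n_z = −0.594670243.
Intercept c from DH-11: -436.4 + 296327.51 + 3691231.78 = 3987122.88.
At (554168, 6209164): z_contact = −295583.97 − 3692405.06 + 3987122.88 = -866.15 ft.
Depth below ground = -9 − (-866.15) = 857.1 ft.

857.1 ft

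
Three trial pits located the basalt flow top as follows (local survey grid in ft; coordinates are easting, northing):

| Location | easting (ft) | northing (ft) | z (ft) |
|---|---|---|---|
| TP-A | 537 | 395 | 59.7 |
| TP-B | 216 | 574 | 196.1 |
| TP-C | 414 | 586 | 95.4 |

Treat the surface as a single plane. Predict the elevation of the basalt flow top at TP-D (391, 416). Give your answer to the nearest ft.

Two edge vectors: TP-A→TP-B = (-321, 179, 136.4), TP-A→TP-C = (-123, 191, 35.7).
Normal n = (TP-A→TP-B) × (TP-A→TP-C) = (-19662.1, -5317.5, -39294).
So ∂z/∂easting = −n_x/n_z = −0.50038 and ∂z/∂northing = −n_y/n_z = −0.13533.
Intercept c from TP-A: 59.7 + 268.71 + 53.45 = 381.86.
At (391, 416): z = −195.7 − 56.3 + 381.86 = 129.9 ft.

130 ft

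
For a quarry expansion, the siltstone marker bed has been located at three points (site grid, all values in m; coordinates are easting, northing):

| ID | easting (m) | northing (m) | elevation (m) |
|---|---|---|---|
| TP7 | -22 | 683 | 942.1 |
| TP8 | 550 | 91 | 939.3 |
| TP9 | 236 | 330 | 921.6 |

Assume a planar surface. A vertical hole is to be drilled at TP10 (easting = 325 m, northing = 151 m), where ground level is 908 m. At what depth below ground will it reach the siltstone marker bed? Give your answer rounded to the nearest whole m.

6 m

Two edge vectors: TP7→TP8 = (572, -592, -2.8), TP7→TP9 = (258, -353, -20.5).
Normal n = (TP7→TP8) × (TP7→TP9) = (11147.6, 11003.6, -49180).
So ∂z/∂easting = −n_x/n_z = 0.22667 and ∂z/∂northing = −n_y/n_z = 0.22374.
Intercept c from TP7: 942.1 + 4.99 − 152.82 = 794.27.
At (325, 151): z_contact = 73.7 + 33.8 + 794.27 = 901.7 m.
Depth below ground = 908 − 901.7 = 6 m.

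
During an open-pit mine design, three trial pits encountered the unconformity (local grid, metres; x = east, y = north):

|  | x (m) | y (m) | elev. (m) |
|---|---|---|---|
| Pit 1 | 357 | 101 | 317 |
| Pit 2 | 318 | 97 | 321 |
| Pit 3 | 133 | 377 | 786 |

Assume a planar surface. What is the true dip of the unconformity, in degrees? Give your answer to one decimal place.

Let the plane be z = a·x + b·y + c.
Pit 2−Pit 1: −39a − 4b = 4;  Pit 3−Pit 1: −224a + 276b = 469.
Solving gives a = −0.25557, b = 1.49185.
Gradient magnitude |∇z| = √(a² + b²) = √(0.06532 + 2.22562) = 1.51359.
True dip = arctan(1.51359) = 56.5°, dipping toward S (azimuth ≈ 170°).

56.5°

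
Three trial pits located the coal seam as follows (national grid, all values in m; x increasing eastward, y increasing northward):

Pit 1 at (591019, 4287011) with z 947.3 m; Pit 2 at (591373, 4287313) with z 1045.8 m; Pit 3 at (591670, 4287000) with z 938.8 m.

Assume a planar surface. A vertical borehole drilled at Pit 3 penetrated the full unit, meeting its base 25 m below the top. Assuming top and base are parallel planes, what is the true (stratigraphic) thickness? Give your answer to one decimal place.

Two edge vectors: Pit 1→Pit 2 = (354, 302, 98.5), Pit 1→Pit 3 = (651, -11, -8.5).
Normal n = (Pit 1→Pit 2) × (Pit 1→Pit 3) = (-1483.5, 67132.5, -200496).
So ∂z/∂x = −n_x/n_z = −0.00740 and ∂z/∂y = −n_y/n_z = 0.33483.
|∇z| = √(a²+b²) = 0.33491, so dip δ = arctan(0.33491) = 18.52°.
True thickness = vertical thickness × cos δ = 25 × cos 18.52° = 23.7 m.

23.7 m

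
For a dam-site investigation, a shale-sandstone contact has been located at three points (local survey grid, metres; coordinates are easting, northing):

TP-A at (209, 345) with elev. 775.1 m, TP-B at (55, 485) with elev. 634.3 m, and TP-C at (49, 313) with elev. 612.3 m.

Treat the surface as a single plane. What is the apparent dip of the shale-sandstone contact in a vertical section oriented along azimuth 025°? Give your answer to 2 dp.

26.86°

Let the plane be z = a·easting + b·northing + c.
TP-B−TP-A: −154a + 140b = −140.8;  TP-C−TP-A: −160a − 32b = −162.8.
Solving gives a = 0.99889, b = 0.09306.
Unit vector along 025° is (sin 25°, cos 25°) = (0.4226, 0.9063).
Slope in that direction = a·(0.4226) + b·(0.9063) = 0.50649.
Apparent dip = arctan|0.50649| = 26.86° (true dip is 45.1°, so apparent ≤ true as expected).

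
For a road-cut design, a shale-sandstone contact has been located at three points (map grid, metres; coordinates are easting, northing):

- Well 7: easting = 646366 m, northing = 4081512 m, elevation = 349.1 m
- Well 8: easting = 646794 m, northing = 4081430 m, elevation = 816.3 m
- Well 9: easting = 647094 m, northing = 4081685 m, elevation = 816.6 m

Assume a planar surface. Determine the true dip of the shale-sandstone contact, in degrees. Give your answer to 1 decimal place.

54.0°

Let the plane be z = a·easting + b·northing + c.
Well 8−Well 7: 428a − 82b = 467.2;  Well 9−Well 7: 728a + 173b = 467.5.
Solving gives a = 0.89099, b = −1.04704.
Gradient magnitude |∇z| = √(a² + b²) = √(0.79386 + 1.09630) = 1.37483.
True dip = arctan(1.37483) = 54.0°, dipping toward NW (azimuth ≈ 320°).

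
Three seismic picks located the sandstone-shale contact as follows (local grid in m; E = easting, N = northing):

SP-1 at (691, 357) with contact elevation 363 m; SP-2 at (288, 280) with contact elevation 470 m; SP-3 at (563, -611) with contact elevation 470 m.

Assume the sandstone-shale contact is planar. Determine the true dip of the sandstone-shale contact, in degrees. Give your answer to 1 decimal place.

14.7°

Two edge vectors: SP-1→SP-2 = (-403, -77, 107), SP-1→SP-3 = (-128, -968, 107).
Normal n = (SP-1→SP-2) × (SP-1→SP-3) = (95337, 29425, 380248).
So ∂z/∂E = −n_x/n_z = −0.25072 and ∂z/∂N = −n_y/n_z = −0.07738.
Gradient magnitude |∇z| = √(a² + b²) = √(0.06286 + 0.00599) = 0.26239.
True dip = arctan(0.26239) = 14.7°, dipping toward ENE (azimuth ≈ 073°).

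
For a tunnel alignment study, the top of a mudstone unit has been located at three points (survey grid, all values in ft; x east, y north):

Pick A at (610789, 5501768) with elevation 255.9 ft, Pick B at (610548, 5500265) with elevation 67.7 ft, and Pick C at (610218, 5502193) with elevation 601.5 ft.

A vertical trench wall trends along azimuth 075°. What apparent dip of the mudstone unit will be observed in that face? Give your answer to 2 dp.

21.33°

Two edge vectors: Pick A→Pick B = (-241, -1503, -188.2), Pick A→Pick C = (-571, 425, 345.6).
Normal n = (Pick A→Pick B) × (Pick A→Pick C) = (-439451.8, 190751.8, -960638).
So ∂z/∂x = −n_x/n_z = −0.45746 and ∂z/∂y = −n_y/n_z = 0.19857.
Unit vector along 075° is (sin 75°, cos 75°) = (0.9659, 0.2588).
Slope in that direction = a·(0.9659) + b·(0.2588) = −0.39048.
Apparent dip = arctan|0.39048| = 21.33° (true dip is 26.5°, so apparent ≤ true as expected).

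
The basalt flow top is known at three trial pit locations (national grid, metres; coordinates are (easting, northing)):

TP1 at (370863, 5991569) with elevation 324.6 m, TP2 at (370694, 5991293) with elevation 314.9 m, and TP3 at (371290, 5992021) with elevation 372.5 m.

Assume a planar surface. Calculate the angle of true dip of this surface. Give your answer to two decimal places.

Two edge vectors: TP1→TP2 = (-169, -276, -9.7), TP1→TP3 = (427, 452, 47.9).
Normal n = (TP1→TP2) × (TP1→TP3) = (-8836, 3953.2, 41464).
So ∂z/∂E = −n_x/n_z = 0.21310 and ∂z/∂N = −n_y/n_z = −0.09534.
Gradient magnitude |∇z| = √(a² + b²) = √(0.04541 + 0.00909) = 0.23346.
True dip = arctan(0.23346) = 13.14°, dipping toward WNW (azimuth ≈ 294°).

13.14°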